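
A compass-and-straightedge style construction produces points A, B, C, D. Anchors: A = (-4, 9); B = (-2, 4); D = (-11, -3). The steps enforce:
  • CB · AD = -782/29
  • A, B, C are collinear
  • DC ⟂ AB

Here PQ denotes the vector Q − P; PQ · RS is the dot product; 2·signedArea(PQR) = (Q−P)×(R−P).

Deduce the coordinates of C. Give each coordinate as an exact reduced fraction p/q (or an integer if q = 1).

C = (-24/29, 31/29)

1. C_x = -24/29  [A, B, C are collinear ∩ DC ⟂ AB]
2. C_y = 31/29  [A, B, C are collinear ∩ DC ⟂ AB]
   → C = (-24/29, 31/29)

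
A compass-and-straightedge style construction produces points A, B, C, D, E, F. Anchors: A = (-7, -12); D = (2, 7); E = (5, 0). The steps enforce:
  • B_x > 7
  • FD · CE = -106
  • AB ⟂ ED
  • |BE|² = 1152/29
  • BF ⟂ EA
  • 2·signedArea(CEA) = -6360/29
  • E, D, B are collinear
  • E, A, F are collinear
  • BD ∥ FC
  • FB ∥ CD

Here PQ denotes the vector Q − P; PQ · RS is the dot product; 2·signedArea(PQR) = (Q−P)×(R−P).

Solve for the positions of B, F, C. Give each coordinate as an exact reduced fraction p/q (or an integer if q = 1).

1. B_x = 217/29  [E, D, B are collinear ∩ AB ⟂ ED]
2. B_y = -168/29  [E, D, B are collinear ∩ AB ⟂ ED]
   → B = (217/29, -168/29)
3. F_x = 97/29  [E, A, F are collinear ∩ BF ⟂ EA]
4. F_y = -48/29  [E, A, F are collinear ∩ BF ⟂ EA]
   → F = (97/29, -48/29)
5. C_x = -62/29  [FB ∥ CD ∩ BD ∥ FC]
6. C_y = 323/29  [FB ∥ CD ∩ BD ∥ FC]
   → C = (-62/29, 323/29)

B = (217/29, -168/29)
C = (-62/29, 323/29)
F = (97/29, -48/29)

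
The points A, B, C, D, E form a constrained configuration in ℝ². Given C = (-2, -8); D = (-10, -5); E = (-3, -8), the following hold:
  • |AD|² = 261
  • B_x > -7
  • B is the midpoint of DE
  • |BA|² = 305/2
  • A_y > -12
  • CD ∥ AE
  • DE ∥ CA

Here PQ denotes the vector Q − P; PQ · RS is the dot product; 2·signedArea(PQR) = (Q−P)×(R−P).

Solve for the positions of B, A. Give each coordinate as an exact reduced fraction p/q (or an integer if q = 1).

1. B_x = -13/2  [B is the midpoint of DE]
2. B_y = -13/2  [B is the midpoint of DE]
   → B = (-13/2, -13/2)
3. A_x = 5  [CD ∥ AE ∩ DE ∥ CA]
4. A_y = -11  [CD ∥ AE ∩ DE ∥ CA]
   → A = (5, -11)

A = (5, -11)
B = (-13/2, -13/2)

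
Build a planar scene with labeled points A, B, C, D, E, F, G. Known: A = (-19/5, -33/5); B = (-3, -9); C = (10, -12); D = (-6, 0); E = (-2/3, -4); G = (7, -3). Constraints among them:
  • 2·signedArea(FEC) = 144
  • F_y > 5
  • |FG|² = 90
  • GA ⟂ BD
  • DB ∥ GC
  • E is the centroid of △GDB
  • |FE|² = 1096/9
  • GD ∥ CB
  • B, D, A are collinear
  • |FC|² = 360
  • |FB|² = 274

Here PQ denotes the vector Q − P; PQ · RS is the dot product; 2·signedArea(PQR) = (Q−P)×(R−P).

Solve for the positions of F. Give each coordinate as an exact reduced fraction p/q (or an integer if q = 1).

1. F_x = 4  [line 8·x + 32/3·y + -96 = 0 ∩ |FC|² = 360]
2. F_y = 6  [line 8·x + 32/3·y + -96 = 0 ∩ |FC|² = 360]
   → F = (4, 6)

F = (4, 6)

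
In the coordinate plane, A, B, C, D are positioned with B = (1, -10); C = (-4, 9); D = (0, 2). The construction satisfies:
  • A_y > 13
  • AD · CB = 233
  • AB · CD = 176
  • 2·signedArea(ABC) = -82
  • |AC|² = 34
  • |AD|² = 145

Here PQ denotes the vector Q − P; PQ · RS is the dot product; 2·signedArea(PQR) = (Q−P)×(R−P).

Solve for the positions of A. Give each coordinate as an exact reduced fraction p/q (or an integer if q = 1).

1. A_x = -1  [2·signedArea(ABC) = -82 ∩ AB · CD = 176]
2. A_y = 14  [2·signedArea(ABC) = -82 ∩ AB · CD = 176]
   → A = (-1, 14)

A = (-1, 14)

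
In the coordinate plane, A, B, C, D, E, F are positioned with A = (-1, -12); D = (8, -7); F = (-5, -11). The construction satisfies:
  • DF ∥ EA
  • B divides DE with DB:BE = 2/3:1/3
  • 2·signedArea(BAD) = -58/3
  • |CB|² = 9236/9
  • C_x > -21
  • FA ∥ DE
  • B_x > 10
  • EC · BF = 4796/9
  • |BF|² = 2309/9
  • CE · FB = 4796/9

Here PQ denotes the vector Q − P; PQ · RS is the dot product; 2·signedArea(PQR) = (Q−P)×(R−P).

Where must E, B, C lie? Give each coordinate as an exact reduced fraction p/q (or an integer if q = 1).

B = (32/3, -23/3)
C = (-62/3, -43/3)
E = (12, -8)

1. E_x = 12  [DF ∥ EA ∩ FA ∥ DE]
2. E_y = -8  [DF ∥ EA ∩ FA ∥ DE]
   → E = (12, -8)
3. B_x = 32/3  [B divides DE with DB:BE = 2/3:1/3]
4. B_y = -23/3  [B divides DE with DB:BE = 2/3:1/3]
   → B = (32/3, -23/3)
5. C_x = -62/3  [line -47/3·x + -10/3·y + -3344/9 = 0 ∩ |CB|² = 9236/9]
6. C_y = -43/3  [line -47/3·x + -10/3·y + -3344/9 = 0 ∩ |CB|² = 9236/9]
   → C = (-62/3, -43/3)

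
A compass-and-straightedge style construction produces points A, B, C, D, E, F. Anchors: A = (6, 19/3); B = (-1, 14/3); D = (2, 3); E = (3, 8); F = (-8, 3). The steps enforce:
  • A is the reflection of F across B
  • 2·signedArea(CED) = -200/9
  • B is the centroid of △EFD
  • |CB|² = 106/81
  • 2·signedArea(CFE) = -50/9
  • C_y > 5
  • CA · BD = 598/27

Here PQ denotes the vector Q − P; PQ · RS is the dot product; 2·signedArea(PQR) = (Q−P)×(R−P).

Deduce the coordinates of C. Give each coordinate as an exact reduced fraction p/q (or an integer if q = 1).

C = (-2, 47/9)

1. C_x = -2  [2·signedArea(CFE) = -50/9 ∩ 2·signedArea(CED) = -200/9]
2. C_y = 47/9  [2·signedArea(CFE) = -50/9 ∩ 2·signedArea(CED) = -200/9]
   → C = (-2, 47/9)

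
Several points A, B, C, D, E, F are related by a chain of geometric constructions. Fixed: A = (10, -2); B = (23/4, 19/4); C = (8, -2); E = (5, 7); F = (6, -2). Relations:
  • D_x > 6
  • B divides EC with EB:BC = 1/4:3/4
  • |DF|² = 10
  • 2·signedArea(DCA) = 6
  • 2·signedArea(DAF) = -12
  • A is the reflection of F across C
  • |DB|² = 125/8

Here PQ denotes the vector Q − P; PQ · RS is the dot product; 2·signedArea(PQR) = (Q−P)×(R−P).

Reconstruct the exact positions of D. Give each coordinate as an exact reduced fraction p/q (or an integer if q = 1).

D = (7, 1)

1. D_y = 1  [2·signedArea(DAF) = -12]
2. D_x = 7  [|DB|² = 125/8]
   → D = (7, 1)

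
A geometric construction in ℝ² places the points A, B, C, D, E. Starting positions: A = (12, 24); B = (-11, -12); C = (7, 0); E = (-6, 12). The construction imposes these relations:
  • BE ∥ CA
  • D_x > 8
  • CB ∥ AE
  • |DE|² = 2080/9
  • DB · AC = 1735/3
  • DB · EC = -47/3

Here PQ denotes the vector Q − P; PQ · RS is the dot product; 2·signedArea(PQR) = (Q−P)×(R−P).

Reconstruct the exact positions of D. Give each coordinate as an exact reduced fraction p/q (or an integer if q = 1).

D = (26/3, 8)

1. D_x = 26/3  [DB · AC = 1735/3 ∩ DB · EC = -47/3]
2. D_y = 8  [DB · AC = 1735/3 ∩ DB · EC = -47/3]
   → D = (26/3, 8)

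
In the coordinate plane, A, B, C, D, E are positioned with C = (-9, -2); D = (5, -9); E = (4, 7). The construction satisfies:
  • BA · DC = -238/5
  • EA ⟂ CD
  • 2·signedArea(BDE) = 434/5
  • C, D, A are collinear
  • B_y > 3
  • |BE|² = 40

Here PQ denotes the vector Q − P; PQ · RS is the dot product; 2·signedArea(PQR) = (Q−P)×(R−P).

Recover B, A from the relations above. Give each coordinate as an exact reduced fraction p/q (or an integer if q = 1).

1. A_x = -11/5  [C, D, A are collinear ∩ EA ⟂ CD]
2. A_y = -27/5  [C, D, A are collinear ∩ EA ⟂ CD]
   → A = (-11/5, -27/5)
3. B_x = -6/5  [BA · DC = -238/5 ∩ 2·signedArea(BDE) = 434/5]
4. B_y = 17/5  [BA · DC = -238/5 ∩ 2·signedArea(BDE) = 434/5]
   → B = (-6/5, 17/5)

A = (-11/5, -27/5)
B = (-6/5, 17/5)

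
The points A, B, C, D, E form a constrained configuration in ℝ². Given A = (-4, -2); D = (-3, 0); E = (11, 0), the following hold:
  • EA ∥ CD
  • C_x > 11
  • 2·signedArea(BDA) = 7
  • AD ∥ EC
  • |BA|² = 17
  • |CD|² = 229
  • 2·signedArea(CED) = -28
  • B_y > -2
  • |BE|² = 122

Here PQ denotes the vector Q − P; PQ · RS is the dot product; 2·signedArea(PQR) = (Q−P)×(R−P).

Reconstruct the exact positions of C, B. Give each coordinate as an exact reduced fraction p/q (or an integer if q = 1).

B = (0, -1)
C = (12, 2)

1. C_x = 12  [EA ∥ CD ∩ AD ∥ EC]
2. C_y = 2  [EA ∥ CD ∩ AD ∥ EC]
   → C = (12, 2)
3. B_x = 0  [line 2·x + -1·y + -1 = 0 ∩ |BA|² = 17]
4. B_y = -1  [line 2·x + -1·y + -1 = 0 ∩ |BA|² = 17]
   → B = (0, -1)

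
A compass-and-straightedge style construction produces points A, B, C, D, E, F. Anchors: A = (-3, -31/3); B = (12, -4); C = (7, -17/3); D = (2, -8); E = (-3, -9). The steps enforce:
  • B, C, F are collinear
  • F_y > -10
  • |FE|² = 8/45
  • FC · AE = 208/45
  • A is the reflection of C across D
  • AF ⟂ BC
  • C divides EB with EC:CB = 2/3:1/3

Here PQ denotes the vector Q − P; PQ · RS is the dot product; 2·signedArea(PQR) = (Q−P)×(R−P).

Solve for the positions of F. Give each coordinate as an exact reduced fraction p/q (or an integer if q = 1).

F = (-17/5, -137/15)

1. F_x = -17/5  [B, C, F are collinear ∩ AF ⟂ BC]
2. F_y = -137/15  [B, C, F are collinear ∩ AF ⟂ BC]
   → F = (-17/5, -137/15)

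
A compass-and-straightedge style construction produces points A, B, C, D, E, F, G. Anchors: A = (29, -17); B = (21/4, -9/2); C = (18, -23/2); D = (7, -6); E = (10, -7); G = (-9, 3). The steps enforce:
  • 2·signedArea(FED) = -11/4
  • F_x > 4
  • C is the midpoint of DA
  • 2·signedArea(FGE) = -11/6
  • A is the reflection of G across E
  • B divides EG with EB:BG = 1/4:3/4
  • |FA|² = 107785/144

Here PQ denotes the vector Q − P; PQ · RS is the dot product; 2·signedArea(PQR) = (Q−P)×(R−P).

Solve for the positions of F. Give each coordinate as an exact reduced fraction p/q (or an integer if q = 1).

F = (19/4, -13/3)

1. F_x = 19/4  [2·signedArea(FED) = -11/4 ∩ 2·signedArea(FGE) = -11/6]
2. F_y = -13/3  [2·signedArea(FED) = -11/4 ∩ 2·signedArea(FGE) = -11/6]
   → F = (19/4, -13/3)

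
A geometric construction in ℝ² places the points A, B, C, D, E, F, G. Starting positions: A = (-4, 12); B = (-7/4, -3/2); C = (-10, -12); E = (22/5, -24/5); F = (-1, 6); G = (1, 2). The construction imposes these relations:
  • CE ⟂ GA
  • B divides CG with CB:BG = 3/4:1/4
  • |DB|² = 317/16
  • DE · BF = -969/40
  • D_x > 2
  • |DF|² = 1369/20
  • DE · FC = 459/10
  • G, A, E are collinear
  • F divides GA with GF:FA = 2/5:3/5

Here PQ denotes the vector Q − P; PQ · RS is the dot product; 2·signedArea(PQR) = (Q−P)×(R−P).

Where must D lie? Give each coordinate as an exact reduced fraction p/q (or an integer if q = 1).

1. D_x = 27/10  [DE · BF = -969/40 ∩ DE · FC = 459/10]
2. D_y = -7/5  [DE · BF = -969/40 ∩ DE · FC = 459/10]
   → D = (27/10, -7/5)

D = (27/10, -7/5)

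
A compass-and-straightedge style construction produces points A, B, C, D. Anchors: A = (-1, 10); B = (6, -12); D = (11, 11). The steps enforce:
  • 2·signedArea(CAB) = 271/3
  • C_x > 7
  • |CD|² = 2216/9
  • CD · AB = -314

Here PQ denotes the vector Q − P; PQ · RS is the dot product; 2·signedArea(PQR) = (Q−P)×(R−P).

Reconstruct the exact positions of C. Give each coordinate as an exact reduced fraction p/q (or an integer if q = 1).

C = (23/3, -13/3)

1. C_x = 23/3  [2·signedArea(CAB) = 271/3 ∩ CD · AB = -314]
2. C_y = -13/3  [2·signedArea(CAB) = 271/3 ∩ CD · AB = -314]
   → C = (23/3, -13/3)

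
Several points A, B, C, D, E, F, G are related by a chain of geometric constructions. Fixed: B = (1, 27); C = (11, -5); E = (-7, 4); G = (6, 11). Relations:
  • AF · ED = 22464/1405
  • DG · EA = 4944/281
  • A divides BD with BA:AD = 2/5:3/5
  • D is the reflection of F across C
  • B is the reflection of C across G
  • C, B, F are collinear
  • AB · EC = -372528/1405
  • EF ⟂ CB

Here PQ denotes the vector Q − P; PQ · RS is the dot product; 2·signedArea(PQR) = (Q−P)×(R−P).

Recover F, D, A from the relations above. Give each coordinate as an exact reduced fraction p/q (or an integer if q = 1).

1. F_x = 1921/281  [C, B, F are collinear ∩ EF ⟂ CB]
2. F_y = 2339/281  [C, B, F are collinear ∩ EF ⟂ CB]
   → F = (1921/281, 2339/281)
3. D_x = 4261/281  [D is the reflection of F across C]
4. D_y = -5149/281  [D is the reflection of F across C]
   → D = (4261/281, -5149/281)
5. A_x = 1873/281  [A divides BD with BA:AD = 2/5:3/5]
6. A_y = 12463/1405  [A divides BD with BA:AD = 2/5:3/5]
   → A = (1873/281, 12463/1405)

A = (1873/281, 12463/1405)
D = (4261/281, -5149/281)
F = (1921/281, 2339/281)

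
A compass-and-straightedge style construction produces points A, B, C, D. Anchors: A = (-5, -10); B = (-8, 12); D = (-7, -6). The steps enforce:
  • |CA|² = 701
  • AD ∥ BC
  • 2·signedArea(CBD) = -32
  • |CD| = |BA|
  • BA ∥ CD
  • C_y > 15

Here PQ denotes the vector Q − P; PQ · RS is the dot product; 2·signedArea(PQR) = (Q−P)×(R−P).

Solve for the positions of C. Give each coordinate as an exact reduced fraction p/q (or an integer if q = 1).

C = (-10, 16)

1. C_x = -10  [BA ∥ CD ∩ AD ∥ BC]
2. C_y = 16  [BA ∥ CD ∩ AD ∥ BC]
   → C = (-10, 16)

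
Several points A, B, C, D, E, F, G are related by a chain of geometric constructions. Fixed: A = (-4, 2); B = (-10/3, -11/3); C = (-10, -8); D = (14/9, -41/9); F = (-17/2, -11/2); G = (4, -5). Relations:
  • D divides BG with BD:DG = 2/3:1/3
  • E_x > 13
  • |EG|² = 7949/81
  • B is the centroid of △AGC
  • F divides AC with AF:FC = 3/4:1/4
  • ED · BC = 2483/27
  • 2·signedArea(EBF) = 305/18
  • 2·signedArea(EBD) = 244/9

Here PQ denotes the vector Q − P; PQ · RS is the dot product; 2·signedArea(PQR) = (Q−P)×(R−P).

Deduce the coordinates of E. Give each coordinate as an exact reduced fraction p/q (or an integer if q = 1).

1. E_x = 118/9  [2·signedArea(EBF) = 305/18 ∩ ED · BC = 2483/27]
2. E_y = -10/9  [2·signedArea(EBF) = 305/18 ∩ ED · BC = 2483/27]
   → E = (118/9, -10/9)

E = (118/9, -10/9)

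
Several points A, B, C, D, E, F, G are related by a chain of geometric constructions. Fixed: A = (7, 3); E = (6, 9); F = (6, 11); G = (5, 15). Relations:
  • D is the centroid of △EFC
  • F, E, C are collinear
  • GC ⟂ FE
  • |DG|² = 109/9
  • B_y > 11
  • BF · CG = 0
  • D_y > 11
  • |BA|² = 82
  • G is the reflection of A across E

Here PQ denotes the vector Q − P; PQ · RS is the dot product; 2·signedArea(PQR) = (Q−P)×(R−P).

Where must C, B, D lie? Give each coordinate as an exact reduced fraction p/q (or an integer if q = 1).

B = (6, 12)
C = (6, 15)
D = (6, 35/3)

1. C_x = 6  [F, E, C are collinear ∩ GC ⟂ FE]
2. C_y = 15  [F, E, C are collinear ∩ GC ⟂ FE]
   → C = (6, 15)
3. B_x = 6  [BF · CG = 0]
4. B_y = 12  [|BA|² = 82]
   → B = (6, 12)
5. D_x = 6  [D is the centroid of △EFC]
6. D_y = 35/3  [D is the centroid of △EFC]
   → D = (6, 35/3)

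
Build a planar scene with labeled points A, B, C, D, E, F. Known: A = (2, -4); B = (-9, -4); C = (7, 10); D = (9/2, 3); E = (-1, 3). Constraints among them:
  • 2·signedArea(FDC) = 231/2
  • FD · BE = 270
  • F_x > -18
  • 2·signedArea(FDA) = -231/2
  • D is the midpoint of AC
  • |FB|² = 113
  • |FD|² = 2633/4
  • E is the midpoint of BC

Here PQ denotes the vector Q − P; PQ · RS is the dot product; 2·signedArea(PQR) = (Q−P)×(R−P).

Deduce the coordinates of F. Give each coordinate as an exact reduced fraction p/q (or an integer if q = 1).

1. F_x = -17  [2·signedArea(FDA) = -231/2 ∩ FD · BE = 270]
2. F_y = -11  [2·signedArea(FDA) = -231/2 ∩ FD · BE = 270]
   → F = (-17, -11)

F = (-17, -11)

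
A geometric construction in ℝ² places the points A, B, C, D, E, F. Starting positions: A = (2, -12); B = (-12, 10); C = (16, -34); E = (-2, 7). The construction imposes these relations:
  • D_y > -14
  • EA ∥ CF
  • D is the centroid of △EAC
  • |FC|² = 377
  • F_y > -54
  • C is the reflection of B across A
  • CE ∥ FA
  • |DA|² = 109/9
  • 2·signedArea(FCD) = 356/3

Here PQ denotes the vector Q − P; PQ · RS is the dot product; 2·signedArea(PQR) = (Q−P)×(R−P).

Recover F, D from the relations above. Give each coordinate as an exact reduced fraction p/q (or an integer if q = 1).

D = (16/3, -13)
F = (20, -53)

1. F_x = 20  [CE ∥ FA ∩ EA ∥ CF]
2. F_y = -53  [CE ∥ FA ∩ EA ∥ CF]
   → F = (20, -53)
3. D_x = 16/3  [D is the centroid of △EAC]
4. D_y = -13  [D is the centroid of △EAC]
   → D = (16/3, -13)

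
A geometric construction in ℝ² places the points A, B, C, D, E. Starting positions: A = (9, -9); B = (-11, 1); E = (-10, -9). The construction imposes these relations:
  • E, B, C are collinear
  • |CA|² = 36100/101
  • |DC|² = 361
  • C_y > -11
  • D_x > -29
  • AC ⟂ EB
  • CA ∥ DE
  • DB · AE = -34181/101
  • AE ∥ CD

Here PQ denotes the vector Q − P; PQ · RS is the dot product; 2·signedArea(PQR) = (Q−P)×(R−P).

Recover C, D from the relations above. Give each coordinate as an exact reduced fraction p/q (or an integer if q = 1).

C = (-991/101, -1099/101)
D = (-2910/101, -1099/101)

1. C_x = -991/101  [E, B, C are collinear ∩ AC ⟂ EB]
2. C_y = -1099/101  [E, B, C are collinear ∩ AC ⟂ EB]
   → C = (-991/101, -1099/101)
3. D_x = -2910/101  [CA ∥ DE ∩ AE ∥ CD]
4. D_y = -1099/101  [CA ∥ DE ∩ AE ∥ CD]
   → D = (-2910/101, -1099/101)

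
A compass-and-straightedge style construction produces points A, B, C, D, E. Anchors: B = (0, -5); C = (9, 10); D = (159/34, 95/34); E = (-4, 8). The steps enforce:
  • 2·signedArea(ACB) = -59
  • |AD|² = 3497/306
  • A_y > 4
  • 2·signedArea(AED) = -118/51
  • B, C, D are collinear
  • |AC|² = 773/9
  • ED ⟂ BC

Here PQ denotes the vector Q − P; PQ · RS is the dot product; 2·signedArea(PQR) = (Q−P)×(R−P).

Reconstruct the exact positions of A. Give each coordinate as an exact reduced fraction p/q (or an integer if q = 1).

1. A_x = 5/3  [2·signedArea(ACB) = -59 ∩ 2·signedArea(AED) = -118/51]
2. A_y = 13/3  [2·signedArea(ACB) = -59 ∩ 2·signedArea(AED) = -118/51]
   → A = (5/3, 13/3)

A = (5/3, 13/3)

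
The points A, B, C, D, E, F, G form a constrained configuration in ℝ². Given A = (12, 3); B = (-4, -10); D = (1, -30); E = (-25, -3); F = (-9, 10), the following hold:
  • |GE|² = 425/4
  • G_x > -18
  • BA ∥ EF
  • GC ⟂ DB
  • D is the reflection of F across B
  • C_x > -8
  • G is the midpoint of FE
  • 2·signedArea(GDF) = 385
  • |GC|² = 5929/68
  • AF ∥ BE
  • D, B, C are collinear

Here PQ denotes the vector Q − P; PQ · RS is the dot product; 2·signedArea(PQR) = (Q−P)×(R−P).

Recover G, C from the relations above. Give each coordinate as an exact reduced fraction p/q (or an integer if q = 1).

1. G_x = -17  [G is the midpoint of FE]
2. G_y = 7/2  [G is the midpoint of FE]
   → G = (-17, 7/2)
3. C_x = -135/17  [D, B, C are collinear ∩ GC ⟂ DB]
4. C_y = 98/17  [D, B, C are collinear ∩ GC ⟂ DB]
   → C = (-135/17, 98/17)

C = (-135/17, 98/17)
G = (-17, 7/2)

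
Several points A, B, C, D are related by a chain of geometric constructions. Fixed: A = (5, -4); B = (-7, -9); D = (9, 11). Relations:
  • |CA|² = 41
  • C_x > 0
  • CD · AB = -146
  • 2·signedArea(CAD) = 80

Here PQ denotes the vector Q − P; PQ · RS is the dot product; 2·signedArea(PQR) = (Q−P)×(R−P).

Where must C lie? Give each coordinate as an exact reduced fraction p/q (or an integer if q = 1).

C = (1, 1)

1. C_x = 1  [2·signedArea(CAD) = 80 ∩ CD · AB = -146]
2. C_y = 1  [2·signedArea(CAD) = 80 ∩ CD · AB = -146]
   → C = (1, 1)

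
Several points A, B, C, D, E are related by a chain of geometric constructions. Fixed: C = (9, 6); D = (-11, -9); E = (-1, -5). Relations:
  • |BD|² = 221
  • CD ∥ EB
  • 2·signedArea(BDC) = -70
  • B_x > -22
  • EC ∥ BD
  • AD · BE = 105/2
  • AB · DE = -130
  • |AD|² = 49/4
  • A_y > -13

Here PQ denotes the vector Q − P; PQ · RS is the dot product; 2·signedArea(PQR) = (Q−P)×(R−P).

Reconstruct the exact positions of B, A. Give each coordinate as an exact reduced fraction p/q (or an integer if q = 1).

A = (-11, -25/2)
B = (-21, -20)

1. B_x = -21  [EC ∥ BD ∩ CD ∥ EB]
2. B_y = -20  [EC ∥ BD ∩ CD ∥ EB]
   → B = (-21, -20)
3. A_x = -11  [AD · BE = 105/2 ∩ AB · DE = -130]
4. A_y = -25/2  [AD · BE = 105/2 ∩ AB · DE = -130]
   → A = (-11, -25/2)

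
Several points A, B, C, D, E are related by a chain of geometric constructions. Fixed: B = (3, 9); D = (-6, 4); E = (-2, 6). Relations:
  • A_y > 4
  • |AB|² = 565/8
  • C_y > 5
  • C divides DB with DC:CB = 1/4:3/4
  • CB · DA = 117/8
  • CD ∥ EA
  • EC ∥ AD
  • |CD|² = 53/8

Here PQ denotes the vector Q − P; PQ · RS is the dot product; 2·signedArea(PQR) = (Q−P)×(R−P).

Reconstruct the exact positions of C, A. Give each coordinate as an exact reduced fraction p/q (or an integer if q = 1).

1. C_x = -15/4  [C divides DB with DC:CB = 1/4:3/4]
2. C_y = 21/4  [C divides DB with DC:CB = 1/4:3/4]
   → C = (-15/4, 21/4)
3. A_x = -17/4  [EC ∥ AD ∩ CD ∥ EA]
4. A_y = 19/4  [EC ∥ AD ∩ CD ∥ EA]
   → A = (-17/4, 19/4)

A = (-17/4, 19/4)
C = (-15/4, 21/4)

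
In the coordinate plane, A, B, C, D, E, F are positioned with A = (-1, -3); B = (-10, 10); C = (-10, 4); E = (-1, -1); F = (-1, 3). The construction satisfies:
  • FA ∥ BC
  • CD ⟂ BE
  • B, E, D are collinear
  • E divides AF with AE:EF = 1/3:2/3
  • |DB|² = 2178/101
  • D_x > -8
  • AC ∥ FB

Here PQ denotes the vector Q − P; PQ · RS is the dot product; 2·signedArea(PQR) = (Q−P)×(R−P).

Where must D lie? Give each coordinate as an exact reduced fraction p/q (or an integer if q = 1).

D = (-713/101, 647/101)

1. D_x = -713/101  [B, E, D are collinear ∩ CD ⟂ BE]
2. D_y = 647/101  [B, E, D are collinear ∩ CD ⟂ BE]
   → D = (-713/101, 647/101)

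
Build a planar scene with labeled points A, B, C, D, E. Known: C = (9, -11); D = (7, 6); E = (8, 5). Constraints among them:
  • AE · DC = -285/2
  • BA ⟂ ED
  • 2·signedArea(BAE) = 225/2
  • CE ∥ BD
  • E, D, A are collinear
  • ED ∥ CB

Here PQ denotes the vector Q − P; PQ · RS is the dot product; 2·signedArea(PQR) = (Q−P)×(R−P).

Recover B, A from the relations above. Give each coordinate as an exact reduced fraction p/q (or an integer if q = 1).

A = (31/2, -5/2)
B = (8, -10)

1. B_x = 8  [CE ∥ BD ∩ ED ∥ CB]
2. B_y = -10  [CE ∥ BD ∩ ED ∥ CB]
   → B = (8, -10)
3. A_x = 31/2  [E, D, A are collinear ∩ BA ⟂ ED]
4. A_y = -5/2  [E, D, A are collinear ∩ BA ⟂ ED]
   → A = (31/2, -5/2)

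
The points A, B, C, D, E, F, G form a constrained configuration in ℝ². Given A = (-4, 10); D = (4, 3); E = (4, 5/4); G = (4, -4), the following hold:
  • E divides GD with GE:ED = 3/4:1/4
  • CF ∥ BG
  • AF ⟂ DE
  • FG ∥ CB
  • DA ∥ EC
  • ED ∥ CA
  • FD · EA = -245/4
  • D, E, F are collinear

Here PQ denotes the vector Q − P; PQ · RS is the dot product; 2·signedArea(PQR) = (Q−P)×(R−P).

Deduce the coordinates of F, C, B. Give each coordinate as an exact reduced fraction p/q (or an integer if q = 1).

B = (-4, -23/4)
C = (-4, 33/4)
F = (4, 10)

1. F_x = 4  [D, E, F are collinear ∩ AF ⟂ DE]
2. F_y = 10  [D, E, F are collinear ∩ AF ⟂ DE]
   → F = (4, 10)
3. C_x = -4  [ED ∥ CA ∩ DA ∥ EC]
4. C_y = 33/4  [ED ∥ CA ∩ DA ∥ EC]
   → C = (-4, 33/4)
5. B_x = -4  [CF ∥ BG ∩ FG ∥ CB]
6. B_y = -23/4  [CF ∥ BG ∩ FG ∥ CB]
   → B = (-4, -23/4)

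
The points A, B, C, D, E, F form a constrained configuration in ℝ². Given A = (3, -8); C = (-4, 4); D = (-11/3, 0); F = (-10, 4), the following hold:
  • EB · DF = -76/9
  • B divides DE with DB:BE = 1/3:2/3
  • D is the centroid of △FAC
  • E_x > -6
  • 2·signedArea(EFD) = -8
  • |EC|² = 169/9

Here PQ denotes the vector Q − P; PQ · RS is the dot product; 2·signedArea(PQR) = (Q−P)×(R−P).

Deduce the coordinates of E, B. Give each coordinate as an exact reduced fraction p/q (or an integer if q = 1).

1. E_x = -17/3  [line 4·x + 19/3·y + 68/3 = 0 ∩ |EC|² = 169/9]
2. E_y = 0  [line 4·x + 19/3·y + 68/3 = 0 ∩ |EC|² = 169/9]
   → E = (-17/3, 0)
3. B_x = -13/3  [B divides DE with DB:BE = 1/3:2/3]
4. B_y = 0  [B divides DE with DB:BE = 1/3:2/3]
   → B = (-13/3, 0)

B = (-13/3, 0)
E = (-17/3, 0)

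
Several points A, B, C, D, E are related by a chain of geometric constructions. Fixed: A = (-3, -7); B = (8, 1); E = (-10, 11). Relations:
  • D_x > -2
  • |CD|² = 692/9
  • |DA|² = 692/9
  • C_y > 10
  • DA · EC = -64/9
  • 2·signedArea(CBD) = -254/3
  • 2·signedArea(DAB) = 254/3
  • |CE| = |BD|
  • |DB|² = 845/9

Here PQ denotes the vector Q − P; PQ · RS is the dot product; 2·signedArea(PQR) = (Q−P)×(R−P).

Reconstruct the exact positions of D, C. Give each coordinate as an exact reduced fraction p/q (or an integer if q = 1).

1. D_x = -5/3  [line -8·x + 11·y + -95/3 = 0 ∩ |DA|² = 692/9]
2. D_y = 5/3  [line -8·x + 11·y + -95/3 = 0 ∩ |DA|² = 692/9]
   → D = (-5/3, 5/3)
3. C_x = -1/3  [2·signedArea(CBD) = -254/3 ∩ DA · EC = -64/9]
4. C_y = 31/3  [2·signedArea(CBD) = -254/3 ∩ DA · EC = -64/9]
   → C = (-1/3, 31/3)

C = (-1/3, 31/3)
D = (-5/3, 5/3)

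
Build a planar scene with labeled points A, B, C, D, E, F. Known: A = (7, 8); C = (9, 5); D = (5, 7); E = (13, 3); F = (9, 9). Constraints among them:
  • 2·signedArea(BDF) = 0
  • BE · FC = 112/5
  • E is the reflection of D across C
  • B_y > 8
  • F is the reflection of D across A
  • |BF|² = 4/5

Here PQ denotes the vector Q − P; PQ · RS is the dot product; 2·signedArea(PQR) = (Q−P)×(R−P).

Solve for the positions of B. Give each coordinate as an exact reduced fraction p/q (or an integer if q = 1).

1. B_x = 41/5  [2·signedArea(BDF) = 0 ∩ BE · FC = 112/5]
2. B_y = 43/5  [2·signedArea(BDF) = 0 ∩ BE · FC = 112/5]
   → B = (41/5, 43/5)

B = (41/5, 43/5)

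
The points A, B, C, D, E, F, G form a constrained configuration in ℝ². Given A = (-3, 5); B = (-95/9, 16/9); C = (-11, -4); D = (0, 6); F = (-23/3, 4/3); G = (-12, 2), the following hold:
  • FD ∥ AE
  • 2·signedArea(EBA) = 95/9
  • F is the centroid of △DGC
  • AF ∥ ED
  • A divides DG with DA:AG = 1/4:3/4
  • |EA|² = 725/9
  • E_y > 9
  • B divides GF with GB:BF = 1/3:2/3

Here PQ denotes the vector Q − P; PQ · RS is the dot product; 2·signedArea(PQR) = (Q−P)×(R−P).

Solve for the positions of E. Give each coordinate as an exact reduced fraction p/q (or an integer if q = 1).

E = (14/3, 29/3)

1. E_x = 14/3  [AF ∥ ED ∩ FD ∥ AE]
2. E_y = 29/3  [AF ∥ ED ∩ FD ∥ AE]
   → E = (14/3, 29/3)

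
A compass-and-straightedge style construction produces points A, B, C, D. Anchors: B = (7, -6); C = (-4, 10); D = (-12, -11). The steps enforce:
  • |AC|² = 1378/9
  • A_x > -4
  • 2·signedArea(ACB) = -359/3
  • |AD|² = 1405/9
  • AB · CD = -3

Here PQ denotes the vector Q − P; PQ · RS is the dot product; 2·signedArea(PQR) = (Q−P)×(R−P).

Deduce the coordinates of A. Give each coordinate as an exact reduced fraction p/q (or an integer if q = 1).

1. A_x = -3  [2·signedArea(ACB) = -359/3 ∩ AB · CD = -3]
2. A_y = -7/3  [2·signedArea(ACB) = -359/3 ∩ AB · CD = -3]
   → A = (-3, -7/3)

A = (-3, -7/3)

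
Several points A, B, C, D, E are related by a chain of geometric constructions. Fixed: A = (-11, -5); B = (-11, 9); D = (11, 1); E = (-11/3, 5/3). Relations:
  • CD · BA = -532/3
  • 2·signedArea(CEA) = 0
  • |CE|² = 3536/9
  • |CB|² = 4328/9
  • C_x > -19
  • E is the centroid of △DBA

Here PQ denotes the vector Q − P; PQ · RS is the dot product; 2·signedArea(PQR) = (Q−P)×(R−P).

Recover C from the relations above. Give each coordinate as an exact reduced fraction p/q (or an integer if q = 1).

C = (-55/3, -35/3)

1. C_x = -55/3  [2·signedArea(CEA) = 0 ∩ CD · BA = -532/3]
2. C_y = -35/3  [2·signedArea(CEA) = 0 ∩ CD · BA = -532/3]
   → C = (-55/3, -35/3)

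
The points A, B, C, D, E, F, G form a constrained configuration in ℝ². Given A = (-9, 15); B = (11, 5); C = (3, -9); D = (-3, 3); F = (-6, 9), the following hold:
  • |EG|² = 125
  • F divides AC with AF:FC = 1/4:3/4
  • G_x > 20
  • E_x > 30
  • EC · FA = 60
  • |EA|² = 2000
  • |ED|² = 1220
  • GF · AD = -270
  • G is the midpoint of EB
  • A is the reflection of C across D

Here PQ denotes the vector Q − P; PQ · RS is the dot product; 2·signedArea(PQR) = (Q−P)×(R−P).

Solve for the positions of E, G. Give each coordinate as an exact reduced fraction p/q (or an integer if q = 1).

1. E_x = 31  [line 3·x + -6·y + -123 = 0 ∩ |ED|² = 1220]
2. E_y = -5  [line 3·x + -6·y + -123 = 0 ∩ |ED|² = 1220]
   → E = (31, -5)
3. G_x = 21  [G is the midpoint of EB]
4. G_y = 0  [G is the midpoint of EB]
   → G = (21, 0)

E = (31, -5)
G = (21, 0)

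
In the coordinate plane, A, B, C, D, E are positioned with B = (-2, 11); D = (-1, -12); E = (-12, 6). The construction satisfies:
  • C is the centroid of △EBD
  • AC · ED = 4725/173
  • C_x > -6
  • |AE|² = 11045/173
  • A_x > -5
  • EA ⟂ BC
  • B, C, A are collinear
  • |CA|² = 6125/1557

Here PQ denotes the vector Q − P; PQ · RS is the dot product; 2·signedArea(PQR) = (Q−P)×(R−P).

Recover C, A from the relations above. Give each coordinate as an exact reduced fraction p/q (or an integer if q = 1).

1. C_x = -5  [C is the centroid of △EBD]
2. C_y = 5/3  [C is the centroid of △EBD]
   → C = (-5, 5/3)
3. A_x = -760/173  [B, C, A are collinear ∩ EA ⟂ BC]
4. A_y = 615/173  [B, C, A are collinear ∩ EA ⟂ BC]
   → A = (-760/173, 615/173)

A = (-760/173, 615/173)
C = (-5, 5/3)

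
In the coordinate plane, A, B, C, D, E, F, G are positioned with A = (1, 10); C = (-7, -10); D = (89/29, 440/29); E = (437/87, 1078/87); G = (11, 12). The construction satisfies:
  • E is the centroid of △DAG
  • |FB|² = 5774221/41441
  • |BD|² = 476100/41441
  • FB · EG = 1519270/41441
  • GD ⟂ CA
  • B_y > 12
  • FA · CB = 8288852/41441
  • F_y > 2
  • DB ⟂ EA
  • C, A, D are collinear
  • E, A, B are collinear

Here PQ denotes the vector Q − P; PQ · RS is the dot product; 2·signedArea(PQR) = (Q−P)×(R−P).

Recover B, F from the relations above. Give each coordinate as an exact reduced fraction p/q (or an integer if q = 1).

1. B_x = 198941/41441  [E, A, B are collinear ∩ DB ⟂ EA]
2. B_y = 508010/41441  [E, A, B are collinear ∩ DB ⟂ EA]
   → B = (198941/41441, 508010/41441)
3. F_x = -57/29  [FB · EG = 1519270/41441 ∩ FA · CB = 8288852/41441]
4. F_y = 75/29  [FB · EG = 1519270/41441 ∩ FA · CB = 8288852/41441]
   → F = (-57/29, 75/29)

B = (198941/41441, 508010/41441)
F = (-57/29, 75/29)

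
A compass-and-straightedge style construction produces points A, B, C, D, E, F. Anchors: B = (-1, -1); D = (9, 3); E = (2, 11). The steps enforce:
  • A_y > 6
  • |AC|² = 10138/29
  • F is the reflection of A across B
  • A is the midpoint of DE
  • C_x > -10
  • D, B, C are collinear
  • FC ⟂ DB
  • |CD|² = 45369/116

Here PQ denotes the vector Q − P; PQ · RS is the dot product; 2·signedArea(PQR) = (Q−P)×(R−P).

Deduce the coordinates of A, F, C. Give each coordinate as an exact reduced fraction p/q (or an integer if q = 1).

A = (11/2, 7)
C = (-543/58, -126/29)
F = (-15/2, -9)

1. A_x = 11/2  [A is the midpoint of DE]
2. A_y = 7  [A is the midpoint of DE]
   → A = (11/2, 7)
3. F_x = -15/2  [F is the reflection of A across B]
4. F_y = -9  [F is the reflection of A across B]
   → F = (-15/2, -9)
5. C_x = -543/58  [D, B, C are collinear ∩ FC ⟂ DB]
6. C_y = -126/29  [D, B, C are collinear ∩ FC ⟂ DB]
   → C = (-543/58, -126/29)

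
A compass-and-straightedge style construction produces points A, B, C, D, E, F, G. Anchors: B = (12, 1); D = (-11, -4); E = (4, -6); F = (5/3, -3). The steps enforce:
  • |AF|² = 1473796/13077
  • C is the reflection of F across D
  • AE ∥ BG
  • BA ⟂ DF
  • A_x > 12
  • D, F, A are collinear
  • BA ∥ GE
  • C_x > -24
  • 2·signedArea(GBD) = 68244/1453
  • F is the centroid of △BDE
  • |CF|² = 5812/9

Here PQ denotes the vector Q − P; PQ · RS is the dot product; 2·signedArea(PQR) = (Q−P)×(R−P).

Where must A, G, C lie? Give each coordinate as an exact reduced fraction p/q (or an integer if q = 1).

1. A_x = 17799/1453  [D, F, A are collinear ∩ BA ⟂ DF]
2. A_y = -3145/1453  [D, F, A are collinear ∩ BA ⟂ DF]
   → A = (17799/1453, -3145/1453)
3. G_x = 5449/1453  [BA ∥ GE ∩ AE ∥ BG]
4. G_y = -4120/1453  [BA ∥ GE ∩ AE ∥ BG]
   → G = (5449/1453, -4120/1453)
5. C_x = -71/3  [C is the reflection of F across D]
6. C_y = -5  [C is the reflection of F across D]
   → C = (-71/3, -5)

A = (17799/1453, -3145/1453)
C = (-71/3, -5)
G = (5449/1453, -4120/1453)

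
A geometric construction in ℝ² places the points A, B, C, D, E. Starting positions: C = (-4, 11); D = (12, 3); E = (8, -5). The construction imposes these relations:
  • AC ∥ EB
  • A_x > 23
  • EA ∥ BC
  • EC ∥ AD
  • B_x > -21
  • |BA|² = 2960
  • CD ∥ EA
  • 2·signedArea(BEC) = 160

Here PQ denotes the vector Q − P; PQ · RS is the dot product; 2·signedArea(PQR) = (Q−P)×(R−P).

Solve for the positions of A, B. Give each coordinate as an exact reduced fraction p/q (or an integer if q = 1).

A = (24, -13)
B = (-20, 19)

1. A_x = 24  [EC ∥ AD ∩ CD ∥ EA]
2. A_y = -13  [EC ∥ AD ∩ CD ∥ EA]
   → A = (24, -13)
3. B_x = -20  [EA ∥ BC ∩ AC ∥ EB]
4. B_y = 19  [EA ∥ BC ∩ AC ∥ EB]
   → B = (-20, 19)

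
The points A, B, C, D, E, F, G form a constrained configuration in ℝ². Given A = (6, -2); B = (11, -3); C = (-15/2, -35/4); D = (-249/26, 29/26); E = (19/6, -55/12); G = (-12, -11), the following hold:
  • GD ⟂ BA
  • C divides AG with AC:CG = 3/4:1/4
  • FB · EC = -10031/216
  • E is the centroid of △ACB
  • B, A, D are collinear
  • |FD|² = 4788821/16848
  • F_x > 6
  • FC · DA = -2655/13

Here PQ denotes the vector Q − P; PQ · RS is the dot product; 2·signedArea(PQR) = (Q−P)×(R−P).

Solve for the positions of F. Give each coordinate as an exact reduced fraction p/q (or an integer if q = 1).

1. F_x = 121/18  [FB · EC = -10031/216 ∩ FC · DA = -2655/13]
2. F_y = -115/36  [FB · EC = -10031/216 ∩ FC · DA = -2655/13]
   → F = (121/18, -115/36)

F = (121/18, -115/36)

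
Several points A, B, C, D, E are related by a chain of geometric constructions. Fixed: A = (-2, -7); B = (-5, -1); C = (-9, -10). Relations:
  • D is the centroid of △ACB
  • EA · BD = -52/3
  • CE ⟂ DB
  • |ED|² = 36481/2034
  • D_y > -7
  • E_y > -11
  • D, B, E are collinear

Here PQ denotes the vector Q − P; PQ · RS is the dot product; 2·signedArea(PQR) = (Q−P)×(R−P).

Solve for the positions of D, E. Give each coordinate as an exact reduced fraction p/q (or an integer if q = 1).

D = (-16/3, -6)
E = (-1269/226, -2311/226)

1. D_x = -16/3  [D is the centroid of △ACB]
2. D_y = -6  [D is the centroid of △ACB]
   → D = (-16/3, -6)
3. E_x = -1269/226  [D, B, E are collinear ∩ CE ⟂ DB]
4. E_y = -2311/226  [D, B, E are collinear ∩ CE ⟂ DB]
   → E = (-1269/226, -2311/226)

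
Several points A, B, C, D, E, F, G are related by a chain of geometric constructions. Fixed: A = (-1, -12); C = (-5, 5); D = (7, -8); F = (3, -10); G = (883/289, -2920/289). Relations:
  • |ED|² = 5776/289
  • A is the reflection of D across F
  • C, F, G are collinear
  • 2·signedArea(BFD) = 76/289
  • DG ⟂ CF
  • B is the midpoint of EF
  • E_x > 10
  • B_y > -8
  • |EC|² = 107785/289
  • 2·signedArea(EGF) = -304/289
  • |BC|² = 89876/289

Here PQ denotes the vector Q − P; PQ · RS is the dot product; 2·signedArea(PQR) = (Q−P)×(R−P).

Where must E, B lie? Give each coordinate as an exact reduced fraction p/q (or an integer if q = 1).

B = (2015/289, -2297/289)
E = (3163/289, -1704/289)

1. E_x = 3163/289  [line -30/289·x + -16/289·y + 234/289 = 0 ∩ |ED|² = 5776/289]
2. E_y = -1704/289  [line -30/289·x + -16/289·y + 234/289 = 0 ∩ |ED|² = 5776/289]
   → E = (3163/289, -1704/289)
3. B_x = 2015/289  [B is the midpoint of EF]
4. B_y = -2297/289  [B is the midpoint of EF]
   → B = (2015/289, -2297/289)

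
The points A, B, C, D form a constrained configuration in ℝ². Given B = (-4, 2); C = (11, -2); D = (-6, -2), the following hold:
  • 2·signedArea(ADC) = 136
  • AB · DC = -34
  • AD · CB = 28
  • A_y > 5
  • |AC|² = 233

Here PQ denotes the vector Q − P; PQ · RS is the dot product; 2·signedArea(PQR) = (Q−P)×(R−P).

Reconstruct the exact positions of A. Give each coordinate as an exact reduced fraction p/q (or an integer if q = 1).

A = (-2, 6)

1. A_x = -2  [AB · DC = -34 ∩ 2·signedArea(ADC) = 136]
2. A_y = 6  [AB · DC = -34 ∩ 2·signedArea(ADC) = 136]
   → A = (-2, 6)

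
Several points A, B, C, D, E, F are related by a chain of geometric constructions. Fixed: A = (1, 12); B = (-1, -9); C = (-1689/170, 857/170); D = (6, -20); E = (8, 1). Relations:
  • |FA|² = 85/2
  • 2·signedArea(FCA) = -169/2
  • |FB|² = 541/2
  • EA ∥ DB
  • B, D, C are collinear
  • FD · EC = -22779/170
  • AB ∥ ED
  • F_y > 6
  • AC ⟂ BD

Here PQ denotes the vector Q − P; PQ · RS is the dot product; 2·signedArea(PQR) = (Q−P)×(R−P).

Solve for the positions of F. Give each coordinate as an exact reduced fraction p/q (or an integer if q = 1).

F = (9/2, 13/2)

1. F_x = 9/2  [2·signedArea(FCA) = -169/2 ∩ FD · EC = -22779/170]
2. F_y = 13/2  [2·signedArea(FCA) = -169/2 ∩ FD · EC = -22779/170]
   → F = (9/2, 13/2)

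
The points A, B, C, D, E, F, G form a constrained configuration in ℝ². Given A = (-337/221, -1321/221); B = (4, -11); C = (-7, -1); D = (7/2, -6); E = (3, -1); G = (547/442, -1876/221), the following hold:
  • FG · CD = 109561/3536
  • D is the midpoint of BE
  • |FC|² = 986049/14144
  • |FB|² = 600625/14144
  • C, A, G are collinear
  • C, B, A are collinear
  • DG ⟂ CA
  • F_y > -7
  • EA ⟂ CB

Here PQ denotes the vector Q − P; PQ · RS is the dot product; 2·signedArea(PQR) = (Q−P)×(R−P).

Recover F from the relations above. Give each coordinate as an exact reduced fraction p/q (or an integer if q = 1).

F = (-1453/1768, -5849/884)

1. F_x = -1453/1768  [line -21/2·x + 5·y + 86467/3536 = 0 ∩ |FB|² = 600625/14144]
2. F_y = -5849/884  [line -21/2·x + 5·y + 86467/3536 = 0 ∩ |FB|² = 600625/14144]
   → F = (-1453/1768, -5849/884)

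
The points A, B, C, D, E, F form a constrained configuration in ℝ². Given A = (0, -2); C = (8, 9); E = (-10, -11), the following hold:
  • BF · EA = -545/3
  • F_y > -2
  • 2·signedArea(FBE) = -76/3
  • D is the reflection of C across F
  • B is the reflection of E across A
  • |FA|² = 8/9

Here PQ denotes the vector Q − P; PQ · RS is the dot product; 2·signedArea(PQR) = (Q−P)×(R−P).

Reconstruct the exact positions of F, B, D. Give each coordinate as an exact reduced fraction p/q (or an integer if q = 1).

B = (10, 7)
D = (-28/3, -35/3)
F = (-2/3, -4/3)

1. B_x = 10  [B is the reflection of E across A]
2. B_y = 7  [B is the reflection of E across A]
   → B = (10, 7)
3. F_x = -2/3  [2·signedArea(FBE) = -76/3 ∩ BF · EA = -545/3]
4. F_y = -4/3  [2·signedArea(FBE) = -76/3 ∩ BF · EA = -545/3]
   → F = (-2/3, -4/3)
5. D_x = -28/3  [D is the reflection of C across F]
6. D_y = -35/3  [D is the reflection of C across F]
   → D = (-28/3, -35/3)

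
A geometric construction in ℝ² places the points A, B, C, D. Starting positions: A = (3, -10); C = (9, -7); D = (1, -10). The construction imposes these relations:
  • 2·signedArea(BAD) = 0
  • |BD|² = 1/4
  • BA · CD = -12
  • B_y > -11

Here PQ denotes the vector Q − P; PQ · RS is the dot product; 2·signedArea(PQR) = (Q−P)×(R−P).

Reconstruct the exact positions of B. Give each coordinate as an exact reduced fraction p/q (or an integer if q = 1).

B = (3/2, -10)

1. B_x = 3/2  [2·signedArea(BAD) = 0 ∩ BA · CD = -12]
2. B_y = -10  [2·signedArea(BAD) = 0 ∩ BA · CD = -12]
   → B = (3/2, -10)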